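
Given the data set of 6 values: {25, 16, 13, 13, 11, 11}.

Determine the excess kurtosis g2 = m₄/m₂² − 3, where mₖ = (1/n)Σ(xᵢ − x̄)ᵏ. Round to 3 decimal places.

x̄ = 14.8333
Σ(xᵢ − x̄)² = 140.8333 ⇒ m₂ = 23.47222
Σ(xᵢ − x̄)⁴ = 11139.8194 ⇒ m₄ = 1856.63657
m₂² = 550.94522
g2 = m₄/m₂² − 3 = 3.36991 − 3 ≈ 0.370

0.370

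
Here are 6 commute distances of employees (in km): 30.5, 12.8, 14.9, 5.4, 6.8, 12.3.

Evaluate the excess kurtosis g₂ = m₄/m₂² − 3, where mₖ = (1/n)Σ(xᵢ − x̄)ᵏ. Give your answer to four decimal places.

0.1570

x̄ = 13.7833
Σ(xᵢ − x̄)² = 402.9083 ⇒ m₂ = 67.15139
Σ(xᵢ − x̄)⁴ = 85415.4581 ⇒ m₄ = 14235.90969
m₂² = 4509.30903
g₂ = m₄/m₂² − 3 = 3.15700 − 3 ≈ 0.1570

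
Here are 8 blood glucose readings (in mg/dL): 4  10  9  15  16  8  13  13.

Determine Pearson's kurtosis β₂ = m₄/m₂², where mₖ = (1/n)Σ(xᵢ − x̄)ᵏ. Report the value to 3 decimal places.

2.176

x̄ = 11.0000
Σ(xᵢ − x̄)² = 112.0000 ⇒ m₂ = 14.00000
Σ(xᵢ − x̄)⁴ = 3412.0000 ⇒ m₄ = 426.50000
m₂² = 196.00000
β₂ = m₄/m₂² = 426.50000 / 196.00000 ≈ 2.176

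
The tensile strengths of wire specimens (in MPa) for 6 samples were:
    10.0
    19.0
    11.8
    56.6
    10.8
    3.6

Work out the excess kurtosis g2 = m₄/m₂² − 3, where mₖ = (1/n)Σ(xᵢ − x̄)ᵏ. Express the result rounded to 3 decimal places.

x̄ = 18.6333
Σ(xᵢ − x̄)² = 1850.1933 ⇒ m₂ = 308.36556
Σ(xᵢ − x̄)⁴ = 2140406.8152 ⇒ m₄ = 356734.46920
m₂² = 95089.31585
g2 = m₄/m₂² − 3 = 3.75157 − 3 ≈ 0.752

0.752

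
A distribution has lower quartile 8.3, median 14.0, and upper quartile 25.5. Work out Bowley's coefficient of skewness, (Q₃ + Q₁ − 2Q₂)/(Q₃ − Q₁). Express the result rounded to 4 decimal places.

0.3372

numerator: Q₃ + Q₁ − 2Q₂ = 25.5 + 8.3 − 2×14.0 = 5.8000
denominator: Q₃ − Q₁ = 25.5 − 8.3 = 17.2000
Bowley skewness = 5.8000 / 17.2000 ≈ 0.3372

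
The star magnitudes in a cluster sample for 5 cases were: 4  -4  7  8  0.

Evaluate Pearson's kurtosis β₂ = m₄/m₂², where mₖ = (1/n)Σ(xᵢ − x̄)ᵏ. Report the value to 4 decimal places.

1.6820

x̄ = 3.0000
Σ(xᵢ − x̄)² = 100.0000 ⇒ m₂ = 20.00000
Σ(xᵢ − x̄)⁴ = 3364.0000 ⇒ m₄ = 672.80000
m₂² = 400.00000
β₂ = m₄/m₂² = 672.80000 / 400.00000 ≈ 1.6820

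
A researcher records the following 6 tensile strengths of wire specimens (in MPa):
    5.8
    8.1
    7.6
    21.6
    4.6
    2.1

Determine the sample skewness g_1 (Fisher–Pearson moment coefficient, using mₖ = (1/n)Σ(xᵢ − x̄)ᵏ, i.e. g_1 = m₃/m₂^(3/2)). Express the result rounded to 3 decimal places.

1.385

x̄ = (5.8 + 8.1 + 7.6 + 21.6 + 4.6 + 2.1) / 6 = 8.3000
deviations (xᵢ − x̄): -2.5000, -0.2000, -0.7000, 13.3000, -3.7000, -6.2000
Σ(xᵢ − x̄)² = 235.8000 ⇒ m₂ = 235.8000/6 = 39.30000
Σ(xᵢ − x̄)³ = 2047.6800 ⇒ m₃ = 2047.6800/6 = 341.28000
m₂^(3/2) = 39.30000^(1.5) = 246.37057
g_1 = m₃ / m₂^(3/2) = 341.28000 / 246.37057 ≈ 1.385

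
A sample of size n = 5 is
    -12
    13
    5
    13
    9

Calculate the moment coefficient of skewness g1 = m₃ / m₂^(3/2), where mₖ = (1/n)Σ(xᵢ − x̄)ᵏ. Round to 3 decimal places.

x̄ = (-12 + 13 + 5 + 13 + 9) / 5 = 5.6000
deviations (xᵢ − x̄): -17.6000, 7.4000, -0.6000, 7.4000, 3.4000
Σ(xᵢ − x̄)² = 431.2000 ⇒ m₂ = 431.2000/5 = 86.24000
Σ(xᵢ − x̄)³ = -4602.2400 ⇒ m₃ = -4602.2400/5 = -920.44800
m₂^(3/2) = 86.24000^(1.5) = 800.87202
g1 = m₃ / m₂^(3/2) = -920.44800 / 800.87202 ≈ -1.149

-1.149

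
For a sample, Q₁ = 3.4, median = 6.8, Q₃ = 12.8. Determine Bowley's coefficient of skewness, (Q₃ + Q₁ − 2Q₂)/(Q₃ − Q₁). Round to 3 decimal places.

numerator: Q₃ + Q₁ − 2Q₂ = 12.8 + 3.4 − 2×6.8 = 2.6000
denominator: Q₃ − Q₁ = 12.8 − 3.4 = 9.4000
Bowley skewness = 2.6000 / 9.4000 ≈ 0.277

0.277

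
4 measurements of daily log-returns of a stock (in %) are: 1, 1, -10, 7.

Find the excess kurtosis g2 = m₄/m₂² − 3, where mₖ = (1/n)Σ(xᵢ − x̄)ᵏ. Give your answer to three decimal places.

x̄ = -0.2500
Σ(xᵢ − x̄)² = 150.7500 ⇒ m₂ = 37.68750
Σ(xᵢ − x̄)⁴ = 11804.5781 ⇒ m₄ = 2951.14453
m₂² = 1420.34766
g2 = m₄/m₂² − 3 = 2.07776 − 3 ≈ -0.922

-0.922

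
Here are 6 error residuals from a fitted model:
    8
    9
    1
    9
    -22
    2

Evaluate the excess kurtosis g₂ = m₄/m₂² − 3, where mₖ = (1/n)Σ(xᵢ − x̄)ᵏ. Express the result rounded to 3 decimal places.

0.576

x̄ = 1.1667
Σ(xᵢ − x̄)² = 706.8333 ⇒ m₂ = 117.80556
Σ(xᵢ − x̄)⁴ = 297752.1528 ⇒ m₄ = 49625.35880
m₂² = 13878.14892
g₂ = m₄/m₂² − 3 = 3.57579 − 3 ≈ 0.576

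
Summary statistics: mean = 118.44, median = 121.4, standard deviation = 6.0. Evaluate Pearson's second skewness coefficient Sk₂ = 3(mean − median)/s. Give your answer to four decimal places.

-1.4800

Sk₂ = 3(118.44 − 121.4) / 6.0 = 3 × -2.9600 / 6.0
    = -8.8800 / 6.0 ≈ -1.4800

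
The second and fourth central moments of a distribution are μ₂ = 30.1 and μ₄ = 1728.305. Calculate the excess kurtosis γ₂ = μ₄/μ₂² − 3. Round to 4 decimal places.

μ₂² = 30.1² = 906.01000
μ₄/μ₂² = 1728.305 / 906.01000 = 1.90760
γ₂ = 1.90760 − 3 ≈ -1.0924

-1.0924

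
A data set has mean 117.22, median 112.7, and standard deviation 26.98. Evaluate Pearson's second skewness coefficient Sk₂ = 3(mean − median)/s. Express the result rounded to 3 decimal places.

0.503

Sk₂ = 3(117.22 − 112.7) / 26.98 = 3 × 4.5200 / 26.98
    = 13.5600 / 26.98 ≈ 0.503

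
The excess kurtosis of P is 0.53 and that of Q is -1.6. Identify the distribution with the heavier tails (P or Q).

P

Higher excess kurtosis ⇒ heavier tails relative to the normal distribution.
0.53 vs -1.6: the larger is 0.53, so P has heavier tails. (P is leptokurtic — heavier-than-normal tails; the other is platykurtic.)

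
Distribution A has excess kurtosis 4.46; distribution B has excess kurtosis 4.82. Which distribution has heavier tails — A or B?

B

Higher excess kurtosis ⇒ heavier tails relative to the normal distribution.
4.46 vs 4.82: the larger is 4.82, so B has heavier tails.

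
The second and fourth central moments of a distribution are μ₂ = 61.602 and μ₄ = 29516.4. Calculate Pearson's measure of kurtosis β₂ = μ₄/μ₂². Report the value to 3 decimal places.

7.778

μ₂² = 61.602² = 3794.80640
μ₄/μ₂² = 29516.4 / 3794.80640 = 7.77810
β₂ ≈ 7.778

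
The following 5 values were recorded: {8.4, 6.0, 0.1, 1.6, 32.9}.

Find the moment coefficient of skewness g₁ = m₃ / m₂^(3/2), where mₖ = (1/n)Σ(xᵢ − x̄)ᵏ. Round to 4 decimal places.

1.2735

x̄ = (8.4 + 6.0 + 0.1 + 1.6 + 32.9) / 5 = 9.8000
deviations (xᵢ − x̄): -1.4000, -3.8000, -9.7000, -8.2000, 23.1000
Σ(xᵢ − x̄)² = 711.3400 ⇒ m₂ = 711.3400/5 = 142.26800
Σ(xᵢ − x̄)³ = 10804.7340 ⇒ m₃ = 10804.7340/5 = 2160.94680
m₂^(3/2) = 142.26800^(1.5) = 1696.91793
g₁ = m₃ / m₂^(3/2) = 2160.94680 / 1696.91793 ≈ 1.2735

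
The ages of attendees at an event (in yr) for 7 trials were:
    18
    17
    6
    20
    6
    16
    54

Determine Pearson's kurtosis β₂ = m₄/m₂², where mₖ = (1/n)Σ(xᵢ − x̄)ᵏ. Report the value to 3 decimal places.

x̄ = 19.5714
Σ(xᵢ − x̄)² = 1575.7143 ⇒ m₂ = 225.10204
Σ(xᵢ − x̄)⁴ = 1473058.7813 ⇒ m₄ = 210436.96876
m₂² = 50670.92878
β₂ = m₄/m₂² = 210436.96876 / 50670.92878 ≈ 4.153

4.153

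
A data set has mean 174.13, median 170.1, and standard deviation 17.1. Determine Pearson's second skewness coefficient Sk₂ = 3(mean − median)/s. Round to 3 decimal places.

Sk₂ = 3(174.13 − 170.1) / 17.1 = 3 × 4.0300 / 17.1
    = 12.0900 / 17.1 ≈ 0.707

0.707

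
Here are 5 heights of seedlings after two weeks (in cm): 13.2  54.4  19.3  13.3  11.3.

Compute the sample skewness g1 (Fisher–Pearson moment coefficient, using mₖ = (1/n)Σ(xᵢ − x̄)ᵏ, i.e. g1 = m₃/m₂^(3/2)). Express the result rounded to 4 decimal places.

x̄ = (13.2 + 54.4 + 19.3 + 13.3 + 11.3) / 5 = 22.3000
deviations (xᵢ − x̄): -9.1000, 32.1000, -3.0000, -9.0000, -11.0000
Σ(xᵢ − x̄)² = 1324.2200 ⇒ m₂ = 1324.2200/5 = 264.84400
Σ(xᵢ − x̄)³ = 30235.5900 ⇒ m₃ = 30235.5900/5 = 6047.11800
m₂^(3/2) = 264.84400^(1.5) = 4310.07877
g1 = m₃ / m₂^(3/2) = 6047.11800 / 4310.07877 ≈ 1.4030

1.4030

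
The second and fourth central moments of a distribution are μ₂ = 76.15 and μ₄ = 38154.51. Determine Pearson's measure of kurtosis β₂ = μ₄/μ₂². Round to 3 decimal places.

6.580

μ₂² = 76.15² = 5798.82250
μ₄/μ₂² = 38154.51 / 5798.82250 = 6.57970
β₂ ≈ 6.580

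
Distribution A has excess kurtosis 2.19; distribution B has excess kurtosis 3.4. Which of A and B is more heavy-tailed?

B

Higher excess kurtosis ⇒ heavier tails relative to the normal distribution.
2.19 vs 3.4: the larger is 3.4, so B has heavier tails.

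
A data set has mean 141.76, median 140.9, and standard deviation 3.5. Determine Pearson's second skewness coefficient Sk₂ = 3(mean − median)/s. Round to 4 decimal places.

Sk₂ = 3(141.76 − 140.9) / 3.5 = 3 × 0.8600 / 3.5
    = 2.5800 / 3.5 ≈ 0.7371

0.7371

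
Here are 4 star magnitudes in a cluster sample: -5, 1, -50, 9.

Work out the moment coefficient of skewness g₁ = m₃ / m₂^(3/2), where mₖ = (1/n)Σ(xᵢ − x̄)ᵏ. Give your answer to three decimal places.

-0.993

x̄ = (-5 + 1 - 50 + 9) / 4 = -11.2500
deviations (xᵢ − x̄): 6.2500, 12.2500, -38.7500, 20.2500
Σ(xᵢ − x̄)² = 2100.7500 ⇒ m₂ = 2100.7500/4 = 525.18750
Σ(xᵢ − x̄)³ = -47799.3750 ⇒ m₃ = -47799.3750/4 = -11949.84375
m₂^(3/2) = 525.18750^(1.5) = 12035.70602
g₁ = m₃ / m₂^(3/2) = -11949.84375 / 12035.70602 ≈ -0.993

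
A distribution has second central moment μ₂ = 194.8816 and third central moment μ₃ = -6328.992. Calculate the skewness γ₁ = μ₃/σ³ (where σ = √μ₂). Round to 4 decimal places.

-2.3264

σ = √μ₂ = √194.8816 = 13.96000
σ³ = μ₂^(3/2) = 2720.54714
γ₁ = μ₃/σ³ = -6328.992 / 2720.54714 ≈ -2.3264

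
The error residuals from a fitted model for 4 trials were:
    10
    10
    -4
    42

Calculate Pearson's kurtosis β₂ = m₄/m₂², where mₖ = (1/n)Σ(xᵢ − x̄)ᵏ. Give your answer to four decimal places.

2.1271

x̄ = 14.5000
Σ(xᵢ − x̄)² = 1139.0000 ⇒ m₂ = 284.75000
Σ(xᵢ − x̄)⁴ = 689869.2500 ⇒ m₄ = 172467.31250
m₂² = 81082.56250
β₂ = m₄/m₂² = 172467.31250 / 81082.56250 ≈ 2.1271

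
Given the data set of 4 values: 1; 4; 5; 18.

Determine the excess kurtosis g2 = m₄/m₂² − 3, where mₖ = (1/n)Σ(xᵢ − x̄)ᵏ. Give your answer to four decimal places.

-0.7808

x̄ = 7.0000
Σ(xᵢ − x̄)² = 170.0000 ⇒ m₂ = 42.50000
Σ(xᵢ − x̄)⁴ = 16034.0000 ⇒ m₄ = 4008.50000
m₂² = 1806.25000
g2 = m₄/m₂² − 3 = 2.21924 − 3 ≈ -0.7808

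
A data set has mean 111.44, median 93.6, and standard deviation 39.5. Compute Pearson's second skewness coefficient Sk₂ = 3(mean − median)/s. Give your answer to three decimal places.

1.355

Sk₂ = 3(111.44 − 93.6) / 39.5 = 3 × 17.8400 / 39.5
    = 53.5200 / 39.5 ≈ 1.355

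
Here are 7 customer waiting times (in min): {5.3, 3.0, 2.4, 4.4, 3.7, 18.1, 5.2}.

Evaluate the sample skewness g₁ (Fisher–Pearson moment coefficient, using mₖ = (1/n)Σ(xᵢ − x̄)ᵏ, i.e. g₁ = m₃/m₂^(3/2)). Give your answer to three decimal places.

x̄ = (5.3 + 3.0 + 2.4 + 4.4 + 3.7 + 18.1 + 5.2) / 7 = 6.0143
deviations (xᵢ − x̄): -0.7143, -3.0143, -3.6143, -1.6143, -2.3143, 12.0857, -0.8143
Σ(xᵢ − x̄)² = 177.3486 ⇒ m₂ = 177.3486/7 = 25.33551
Σ(xᵢ − x̄)³ = 1673.1863 ⇒ m₃ = 1673.1863/7 = 239.02662
m₂^(3/2) = 25.33551^(1.5) = 127.52475
g₁ = m₃ / m₂^(3/2) = 239.02662 / 127.52475 ≈ 1.874

1.874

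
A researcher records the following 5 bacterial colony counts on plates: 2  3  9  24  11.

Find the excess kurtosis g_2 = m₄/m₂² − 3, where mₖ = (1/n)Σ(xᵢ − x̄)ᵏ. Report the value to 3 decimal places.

-0.593

x̄ = 9.8000
Σ(xᵢ − x̄)² = 310.8000 ⇒ m₂ = 62.16000
Σ(xᵢ − x̄)⁴ = 46500.8160 ⇒ m₄ = 9300.16320
m₂² = 3863.86560
g_2 = m₄/m₂² − 3 = 2.40696 − 3 ≈ -0.593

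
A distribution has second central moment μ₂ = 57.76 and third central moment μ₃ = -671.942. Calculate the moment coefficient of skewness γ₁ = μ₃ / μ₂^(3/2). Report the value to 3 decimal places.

σ = √μ₂ = √57.76 = 7.60000
σ³ = μ₂^(3/2) = 438.97600
γ₁ = μ₃/σ³ = -671.942 / 438.97600 ≈ -1.531

-1.531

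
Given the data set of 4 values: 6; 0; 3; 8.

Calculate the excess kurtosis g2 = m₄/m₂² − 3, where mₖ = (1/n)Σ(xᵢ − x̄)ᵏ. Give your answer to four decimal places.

x̄ = 4.2500
Σ(xᵢ − x̄)² = 36.7500 ⇒ m₂ = 9.18750
Σ(xᵢ − x̄)⁴ = 535.8281 ⇒ m₄ = 133.95703
m₂² = 84.41016
g2 = m₄/m₂² − 3 = 1.58698 − 3 ≈ -1.4130

-1.4130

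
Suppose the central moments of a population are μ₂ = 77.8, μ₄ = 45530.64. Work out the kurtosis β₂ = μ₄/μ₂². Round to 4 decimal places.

7.5222

μ₂² = 77.8² = 6052.84000
μ₄/μ₂² = 45530.64 / 6052.84000 = 7.52219
β₂ ≈ 7.5222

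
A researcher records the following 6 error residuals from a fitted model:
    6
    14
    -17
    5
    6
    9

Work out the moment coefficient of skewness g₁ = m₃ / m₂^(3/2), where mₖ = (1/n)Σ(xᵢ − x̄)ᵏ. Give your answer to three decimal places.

x̄ = (6 + 14 - 17 + 5 + 6 + 9) / 6 = 3.8333
deviations (xᵢ − x̄): 2.1667, 10.1667, -20.8333, 1.1667, 2.1667, 5.1667
Σ(xᵢ − x̄)² = 574.8333 ⇒ m₂ = 574.8333/6 = 95.80556
Σ(xᵢ − x̄)³ = -7831.5556 ⇒ m₃ = -7831.5556/6 = -1305.25926
m₂^(3/2) = 95.80556^(1.5) = 937.74777
g₁ = m₃ / m₂^(3/2) = -1305.25926 / 937.74777 ≈ -1.392

-1.392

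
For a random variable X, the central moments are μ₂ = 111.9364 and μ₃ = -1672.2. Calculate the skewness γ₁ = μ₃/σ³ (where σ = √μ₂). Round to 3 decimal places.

σ = √μ₂ = √111.9364 = 10.58000
σ³ = μ₂^(3/2) = 1184.28711
γ₁ = μ₃/σ³ = -1672.2 / 1184.28711 ≈ -1.412

-1.412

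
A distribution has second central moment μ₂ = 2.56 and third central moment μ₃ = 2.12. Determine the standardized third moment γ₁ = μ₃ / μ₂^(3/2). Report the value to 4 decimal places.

0.5176

σ = √μ₂ = √2.56 = 1.60000
σ³ = μ₂^(3/2) = 4.09600
γ₁ = μ₃/σ³ = 2.12 / 4.09600 ≈ 0.5176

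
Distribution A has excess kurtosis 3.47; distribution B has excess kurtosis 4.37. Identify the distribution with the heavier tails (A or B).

Higher excess kurtosis ⇒ heavier tails relative to the normal distribution.
3.47 vs 4.37: the larger is 4.37, so B has heavier tails.

B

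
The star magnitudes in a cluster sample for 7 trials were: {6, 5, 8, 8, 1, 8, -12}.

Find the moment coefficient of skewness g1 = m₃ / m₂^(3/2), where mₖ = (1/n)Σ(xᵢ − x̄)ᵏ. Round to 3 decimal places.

-1.594

x̄ = (6 + 5 + 8 + 8 + 1 + 8 - 12) / 7 = 3.4286
deviations (xᵢ − x̄): 2.5714, 1.5714, 4.5714, 4.5714, -2.4286, 4.5714, -15.4286
Σ(xᵢ − x̄)² = 315.7143 ⇒ m₂ = 315.7143/7 = 45.10204
Σ(xᵢ − x̄)³ = -3379.4694 ⇒ m₃ = -3379.4694/7 = -482.78134
m₂^(3/2) = 45.10204^(1.5) = 302.89652
g1 = m₃ / m₂^(3/2) = -482.78134 / 302.89652 ≈ -1.594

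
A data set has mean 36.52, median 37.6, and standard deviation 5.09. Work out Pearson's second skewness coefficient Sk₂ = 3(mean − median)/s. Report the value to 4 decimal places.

-0.6365

Sk₂ = 3(36.52 − 37.6) / 5.09 = 3 × -1.0800 / 5.09
    = -3.2400 / 5.09 ≈ -0.6365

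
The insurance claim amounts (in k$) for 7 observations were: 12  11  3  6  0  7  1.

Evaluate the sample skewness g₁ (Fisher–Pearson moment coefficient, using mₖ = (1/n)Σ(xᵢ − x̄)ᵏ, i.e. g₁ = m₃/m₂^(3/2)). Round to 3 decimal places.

x̄ = (12 + 11 + 3 + 6 + 0 + 7 + 1) / 7 = 5.7143
deviations (xᵢ − x̄): 6.2857, 5.2857, -2.7143, 0.2857, -5.7143, 1.2857, -4.7143
Σ(xᵢ − x̄)² = 131.4286 ⇒ m₂ = 131.4286/7 = 18.77551
Σ(xᵢ − x̄)³ = 86.8163 ⇒ m₃ = 86.8163/7 = 12.40233
m₂^(3/2) = 18.77551^(1.5) = 81.35563
g₁ = m₃ / m₂^(3/2) = 12.40233 / 81.35563 ≈ 0.152

0.152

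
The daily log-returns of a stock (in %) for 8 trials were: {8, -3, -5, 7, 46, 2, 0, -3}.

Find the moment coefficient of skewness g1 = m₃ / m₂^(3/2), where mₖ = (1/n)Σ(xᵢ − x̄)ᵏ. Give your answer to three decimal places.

x̄ = (8 - 3 - 5 + 7 + 46 + 2 + 0 - 3) / 8 = 6.5000
deviations (xᵢ − x̄): 1.5000, -9.5000, -11.5000, 0.5000, 39.5000, -4.5000, -6.5000, -9.5000
Σ(xᵢ − x̄)² = 1938.0000 ⇒ m₂ = 1938.0000/8 = 242.25000
Σ(xᵢ − x̄)³ = 58032.0000 ⇒ m₃ = 58032.0000/8 = 7254.00000
m₂^(3/2) = 242.25000^(1.5) = 3770.47164
g1 = m₃ / m₂^(3/2) = 7254.00000 / 3770.47164 ≈ 1.924

1.924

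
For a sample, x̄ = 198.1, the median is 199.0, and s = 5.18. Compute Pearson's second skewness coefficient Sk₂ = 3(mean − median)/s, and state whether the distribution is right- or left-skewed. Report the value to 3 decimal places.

-0.521, left-skewed

Sk₂ = 3(198.1 − 199.0) / 5.18 = 3 × -0.9000 / 5.18
    = -2.7000 / 5.18 ≈ -0.521
Sk₂ < 0 ⇒ mean < median ⇒ left-skewed (negative skew).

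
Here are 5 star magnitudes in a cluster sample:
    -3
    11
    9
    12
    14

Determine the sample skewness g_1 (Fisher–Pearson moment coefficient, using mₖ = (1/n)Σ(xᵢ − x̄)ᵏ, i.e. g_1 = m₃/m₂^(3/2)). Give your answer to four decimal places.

-1.2378

x̄ = (-3 + 11 + 9 + 12 + 14) / 5 = 8.6000
deviations (xᵢ − x̄): -11.6000, 2.4000, 0.4000, 3.4000, 5.4000
Σ(xᵢ − x̄)² = 181.2000 ⇒ m₂ = 181.2000/5 = 36.24000
Σ(xᵢ − x̄)³ = -1350.2400 ⇒ m₃ = -1350.2400/5 = -270.04800
m₂^(3/2) = 36.24000^(1.5) = 218.16360
g_1 = m₃ / m₂^(3/2) = -270.04800 / 218.16360 ≈ -1.2378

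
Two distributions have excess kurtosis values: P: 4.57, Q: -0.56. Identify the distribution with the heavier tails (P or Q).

Higher excess kurtosis ⇒ heavier tails relative to the normal distribution.
4.57 vs -0.56: the larger is 4.57, so P has heavier tails. (P is leptokurtic — heavier-than-normal tails; the other is platykurtic.)

P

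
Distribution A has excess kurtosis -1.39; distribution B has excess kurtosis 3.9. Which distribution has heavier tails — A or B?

B

Higher excess kurtosis ⇒ heavier tails relative to the normal distribution.
-1.39 vs 3.9: the larger is 3.9, so B has heavier tails. (B is leptokurtic — heavier-than-normal tails; the other is platykurtic.)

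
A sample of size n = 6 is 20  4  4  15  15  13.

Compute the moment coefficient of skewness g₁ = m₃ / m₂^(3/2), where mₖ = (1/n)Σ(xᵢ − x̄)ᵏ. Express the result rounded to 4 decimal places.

x̄ = (20 + 4 + 4 + 15 + 15 + 13) / 6 = 11.8333
deviations (xᵢ − x̄): 8.1667, -7.8333, -7.8333, 3.1667, 3.1667, 1.1667
Σ(xᵢ − x̄)² = 210.8333 ⇒ m₂ = 210.8333/6 = 35.13889
Σ(xᵢ − x̄)³ = -351.5556 ⇒ m₃ = -351.5556/6 = -58.59259
m₂^(3/2) = 35.13889^(1.5) = 208.29653
g₁ = m₃ / m₂^(3/2) = -58.59259 / 208.29653 ≈ -0.2813

-0.2813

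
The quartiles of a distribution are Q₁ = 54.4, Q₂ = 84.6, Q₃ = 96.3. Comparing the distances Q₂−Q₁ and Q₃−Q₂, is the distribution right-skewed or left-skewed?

left-skewed

Q₂ − Q₁ = 30.2;  Q₃ − Q₂ = 11.7
Q₂ − Q₁ > Q₃ − Q₂ ⇒ the lower half is more spread out ⇒ left-skewed.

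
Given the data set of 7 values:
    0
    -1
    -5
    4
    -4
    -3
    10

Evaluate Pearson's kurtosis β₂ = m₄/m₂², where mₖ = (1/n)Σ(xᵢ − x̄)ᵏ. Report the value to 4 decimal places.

2.7042

x̄ = 0.1429
Σ(xᵢ − x̄)² = 166.8571 ⇒ m₂ = 23.83673
Σ(xᵢ − x̄)⁴ = 10755.4402 ⇒ m₄ = 1536.49146
m₂² = 568.18992
β₂ = m₄/m₂² = 1536.49146 / 568.18992 ≈ 2.7042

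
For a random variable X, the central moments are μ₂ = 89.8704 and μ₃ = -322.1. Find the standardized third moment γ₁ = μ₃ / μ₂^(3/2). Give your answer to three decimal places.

σ = √μ₂ = √89.8704 = 9.48000
σ³ = μ₂^(3/2) = 851.97139
γ₁ = μ₃/σ³ = -322.1 / 851.97139 ≈ -0.378

-0.378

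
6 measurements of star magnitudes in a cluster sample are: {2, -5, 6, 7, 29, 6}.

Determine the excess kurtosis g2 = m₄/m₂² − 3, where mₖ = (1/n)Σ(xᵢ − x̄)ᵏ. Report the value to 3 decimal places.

x̄ = 7.5000
Σ(xᵢ − x̄)² = 653.5000 ⇒ m₂ = 108.91667
Σ(xᵢ − x̄)⁴ = 239014.3750 ⇒ m₄ = 39835.72917
m₂² = 11862.84028
g2 = m₄/m₂² − 3 = 3.35803 − 3 ≈ 0.358

0.358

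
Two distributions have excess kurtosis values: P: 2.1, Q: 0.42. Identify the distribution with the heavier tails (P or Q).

Higher excess kurtosis ⇒ heavier tails relative to the normal distribution.
2.1 vs 0.42: the larger is 2.1, so P has heavier tails.

P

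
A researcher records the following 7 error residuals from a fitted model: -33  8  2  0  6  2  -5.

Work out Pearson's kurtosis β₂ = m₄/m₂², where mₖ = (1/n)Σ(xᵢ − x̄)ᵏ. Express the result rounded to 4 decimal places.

4.3685

x̄ = -2.8571
Σ(xᵢ − x̄)² = 1164.8571 ⇒ m₂ = 166.40816
Σ(xᵢ − x̄)⁴ = 846789.3586 ⇒ m₄ = 120969.90837
m₂² = 27691.67680
β₂ = m₄/m₂² = 120969.90837 / 27691.67680 ≈ 4.3685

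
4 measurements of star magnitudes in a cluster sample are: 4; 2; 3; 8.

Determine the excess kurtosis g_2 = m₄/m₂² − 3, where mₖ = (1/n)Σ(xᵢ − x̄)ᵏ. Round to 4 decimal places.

-0.9020

x̄ = 4.2500
Σ(xᵢ − x̄)² = 20.7500 ⇒ m₂ = 5.18750
Σ(xᵢ − x̄)⁴ = 225.8281 ⇒ m₄ = 56.45703
m₂² = 26.91016
g_2 = m₄/m₂² − 3 = 2.09798 − 3 ≈ -0.9020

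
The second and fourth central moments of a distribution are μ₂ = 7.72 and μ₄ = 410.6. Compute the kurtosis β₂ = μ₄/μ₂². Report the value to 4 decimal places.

6.8894

μ₂² = 7.72² = 59.59840
μ₄/μ₂² = 410.6 / 59.59840 = 6.88945
β₂ ≈ 6.8894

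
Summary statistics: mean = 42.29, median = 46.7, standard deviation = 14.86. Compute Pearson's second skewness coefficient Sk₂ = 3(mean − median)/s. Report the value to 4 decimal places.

Sk₂ = 3(42.29 − 46.7) / 14.86 = 3 × -4.4100 / 14.86
    = -13.2300 / 14.86 ≈ -0.8903

-0.8903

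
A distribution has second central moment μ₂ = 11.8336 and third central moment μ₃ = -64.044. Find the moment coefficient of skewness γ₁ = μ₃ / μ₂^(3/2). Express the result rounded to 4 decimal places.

-1.5733

σ = √μ₂ = √11.8336 = 3.44000
σ³ = μ₂^(3/2) = 40.70758
γ₁ = μ₃/σ³ = -64.044 / 40.70758 ≈ -1.5733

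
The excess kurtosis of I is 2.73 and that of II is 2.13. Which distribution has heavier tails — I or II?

I

Higher excess kurtosis ⇒ heavier tails relative to the normal distribution.
2.73 vs 2.13: the larger is 2.73, so I has heavier tails.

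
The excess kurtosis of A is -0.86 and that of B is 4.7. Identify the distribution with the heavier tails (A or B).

B

Higher excess kurtosis ⇒ heavier tails relative to the normal distribution.
-0.86 vs 4.7: the larger is 4.7, so B has heavier tails. (B is leptokurtic — heavier-than-normal tails; the other is platykurtic.)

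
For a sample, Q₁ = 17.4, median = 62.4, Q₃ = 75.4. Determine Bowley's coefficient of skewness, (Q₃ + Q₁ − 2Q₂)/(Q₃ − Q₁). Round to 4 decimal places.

-0.5517

numerator: Q₃ + Q₁ − 2Q₂ = 75.4 + 17.4 − 2×62.4 = -32.0000
denominator: Q₃ − Q₁ = 75.4 − 17.4 = 58.0000
Bowley skewness = -32.0000 / 58.0000 ≈ -0.5517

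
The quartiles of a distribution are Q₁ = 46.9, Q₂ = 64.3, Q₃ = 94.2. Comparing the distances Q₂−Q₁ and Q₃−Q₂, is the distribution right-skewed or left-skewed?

right-skewed

Q₂ − Q₁ = 17.4;  Q₃ − Q₂ = 29.9
Q₃ − Q₂ > Q₂ − Q₁ ⇒ the upper half is more spread out ⇒ right-skewed.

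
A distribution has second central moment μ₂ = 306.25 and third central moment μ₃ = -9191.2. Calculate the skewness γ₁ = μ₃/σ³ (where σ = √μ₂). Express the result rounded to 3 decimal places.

σ = √μ₂ = √306.25 = 17.50000
σ³ = μ₂^(3/2) = 5359.37500
γ₁ = μ₃/σ³ = -9191.2 / 5359.37500 ≈ -1.715

-1.715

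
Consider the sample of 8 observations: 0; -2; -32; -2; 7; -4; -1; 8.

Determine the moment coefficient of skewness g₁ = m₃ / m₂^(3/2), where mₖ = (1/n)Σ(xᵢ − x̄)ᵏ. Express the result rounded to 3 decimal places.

x̄ = (0 - 2 - 32 - 2 + 7 - 4 - 1 + 8) / 8 = -3.2500
deviations (xᵢ − x̄): 3.2500, 1.2500, -28.7500, 1.2500, 10.2500, -0.7500, 2.2500, 11.2500
Σ(xᵢ − x̄)² = 1077.5000 ⇒ m₂ = 1077.5000/8 = 134.68750
Σ(xᵢ − x̄)³ = -21213.7500 ⇒ m₃ = -21213.7500/8 = -2651.71875
m₂^(3/2) = 134.68750^(1.5) = 1563.11503
g₁ = m₃ / m₂^(3/2) = -2651.71875 / 1563.11503 ≈ -1.696

-1.696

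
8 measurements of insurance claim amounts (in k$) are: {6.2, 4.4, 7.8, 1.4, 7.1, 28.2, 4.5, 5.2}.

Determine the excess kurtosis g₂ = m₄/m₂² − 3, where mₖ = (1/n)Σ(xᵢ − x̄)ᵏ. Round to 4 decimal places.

2.5507

x̄ = 8.1000
Σ(xᵢ − x̄)² = 488.6600 ⇒ m₂ = 61.08250
Σ(xᵢ − x̄)⁴ = 165679.3382 ⇒ m₄ = 20709.91728
m₂² = 3731.07181
g₂ = m₄/m₂² − 3 = 5.55066 − 3 ≈ 2.5507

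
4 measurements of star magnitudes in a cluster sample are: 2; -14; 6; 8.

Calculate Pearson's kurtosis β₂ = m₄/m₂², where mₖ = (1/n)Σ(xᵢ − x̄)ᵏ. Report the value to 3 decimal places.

2.161

x̄ = 0.5000
Σ(xᵢ − x̄)² = 299.0000 ⇒ m₂ = 74.75000
Σ(xᵢ − x̄)⁴ = 48289.2500 ⇒ m₄ = 12072.31250
m₂² = 5587.56250
β₂ = m₄/m₂² = 12072.31250 / 5587.56250 ≈ 2.161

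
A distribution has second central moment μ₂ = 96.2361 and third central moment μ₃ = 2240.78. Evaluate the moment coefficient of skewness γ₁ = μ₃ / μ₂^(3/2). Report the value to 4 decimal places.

σ = √μ₂ = √96.2361 = 9.81000
σ³ = μ₂^(3/2) = 944.07614
γ₁ = μ₃/σ³ = 2240.78 / 944.07614 ≈ 2.3735

2.3735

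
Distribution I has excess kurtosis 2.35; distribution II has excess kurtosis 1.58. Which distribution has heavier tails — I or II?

Higher excess kurtosis ⇒ heavier tails relative to the normal distribution.
2.35 vs 1.58: the larger is 2.35, so I has heavier tails.

I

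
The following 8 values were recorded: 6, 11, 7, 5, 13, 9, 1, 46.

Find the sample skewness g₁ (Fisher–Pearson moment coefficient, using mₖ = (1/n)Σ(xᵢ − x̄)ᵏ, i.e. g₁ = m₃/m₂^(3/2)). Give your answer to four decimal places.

x̄ = (6 + 11 + 7 + 5 + 13 + 9 + 1 + 46) / 8 = 12.2500
deviations (xᵢ − x̄): -6.2500, -1.2500, -5.2500, -7.2500, 0.7500, -3.2500, -11.2500, 33.7500
Σ(xᵢ − x̄)² = 1397.5000 ⇒ m₂ = 1397.5000/8 = 174.68750
Σ(xᵢ − x̄)³ = 36213.7500 ⇒ m₃ = 36213.7500/8 = 4526.71875
m₂^(3/2) = 174.68750^(1.5) = 2308.83419
g₁ = m₃ / m₂^(3/2) = 4526.71875 / 2308.83419 ≈ 1.9606

1.9606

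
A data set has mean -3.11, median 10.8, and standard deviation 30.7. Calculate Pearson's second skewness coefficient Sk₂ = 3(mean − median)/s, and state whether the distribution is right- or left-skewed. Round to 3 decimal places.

-1.359, left-skewed

Sk₂ = 3(-3.11 − 10.8) / 30.7 = 3 × -13.9100 / 30.7
    = -41.7300 / 30.7 ≈ -1.359
Sk₂ < 0 ⇒ mean < median ⇒ left-skewed (negative skew).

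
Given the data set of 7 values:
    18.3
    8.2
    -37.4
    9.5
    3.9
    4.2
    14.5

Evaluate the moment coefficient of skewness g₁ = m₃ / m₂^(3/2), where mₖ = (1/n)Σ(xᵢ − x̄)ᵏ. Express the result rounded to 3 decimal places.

-1.702

x̄ = (18.3 + 8.2 - 37.4 + 9.5 + 3.9 + 4.2 + 14.5) / 7 = 3.0286
deviations (xᵢ − x̄): 15.2714, 5.1714, -40.4286, 6.4714, 0.8714, 1.1714, 11.4714
Σ(xᵢ − x̄)² = 2070.0343 ⇒ m₂ = 2070.0343/7 = 295.71918
Σ(xᵢ − x̄)³ = -60596.5537 ⇒ m₃ = -60596.5537/7 = -8656.65052
m₂^(3/2) = 295.71918^(1.5) = 5085.33126
g₁ = m₃ / m₂^(3/2) = -8656.65052 / 5085.33126 ≈ -1.702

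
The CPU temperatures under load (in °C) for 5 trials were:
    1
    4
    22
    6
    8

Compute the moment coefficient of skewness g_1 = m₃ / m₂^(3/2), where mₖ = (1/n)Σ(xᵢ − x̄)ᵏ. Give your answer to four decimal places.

x̄ = (1 + 4 + 22 + 6 + 8) / 5 = 8.2000
deviations (xᵢ − x̄): -7.2000, -4.2000, 13.8000, -2.2000, -0.2000
Σ(xᵢ − x̄)² = 264.8000 ⇒ m₂ = 264.8000/5 = 52.96000
Σ(xᵢ − x̄)³ = 2170.0800 ⇒ m₃ = 2170.0800/5 = 434.01600
m₂^(3/2) = 52.96000^(1.5) = 385.40910
g_1 = m₃ / m₂^(3/2) = 434.01600 / 385.40910 ≈ 1.1261

1.1261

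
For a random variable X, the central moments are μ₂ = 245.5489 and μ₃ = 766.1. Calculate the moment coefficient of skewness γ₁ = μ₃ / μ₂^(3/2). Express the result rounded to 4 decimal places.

σ = √μ₂ = √245.5489 = 15.67000
σ³ = μ₂^(3/2) = 3847.75126
γ₁ = μ₃/σ³ = 766.1 / 3847.75126 ≈ 0.1991

0.1991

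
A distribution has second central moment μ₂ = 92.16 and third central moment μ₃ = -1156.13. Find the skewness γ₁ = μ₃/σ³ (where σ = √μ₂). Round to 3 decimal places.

σ = √μ₂ = √92.16 = 9.60000
σ³ = μ₂^(3/2) = 884.73600
γ₁ = μ₃/σ³ = -1156.13 / 884.73600 ≈ -1.307

-1.307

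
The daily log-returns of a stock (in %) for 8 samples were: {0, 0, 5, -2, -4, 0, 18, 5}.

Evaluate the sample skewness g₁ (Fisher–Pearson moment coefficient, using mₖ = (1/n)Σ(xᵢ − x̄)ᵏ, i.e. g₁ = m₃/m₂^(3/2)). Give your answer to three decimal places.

x̄ = (0 + 0 + 5 - 2 - 4 + 0 + 18 + 5) / 8 = 2.7500
deviations (xᵢ − x̄): -2.7500, -2.7500, 2.2500, -4.7500, -6.7500, -2.7500, 15.2500, 2.2500
Σ(xᵢ − x̄)² = 333.5000 ⇒ m₂ = 333.5000/8 = 41.68750
Σ(xᵢ − x̄)³ = 3092.2500 ⇒ m₃ = 3092.2500/8 = 386.53125
m₂^(3/2) = 41.68750^(1.5) = 269.15892
g₁ = m₃ / m₂^(3/2) = 386.53125 / 269.15892 ≈ 1.436

1.436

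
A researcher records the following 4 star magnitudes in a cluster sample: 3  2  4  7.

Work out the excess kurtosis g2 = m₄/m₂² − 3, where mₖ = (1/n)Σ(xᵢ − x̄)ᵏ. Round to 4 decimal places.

-1.0000

x̄ = 4.0000
Σ(xᵢ − x̄)² = 14.0000 ⇒ m₂ = 3.50000
Σ(xᵢ − x̄)⁴ = 98.0000 ⇒ m₄ = 24.50000
m₂² = 12.25000
g2 = m₄/m₂² − 3 = 2.00000 − 3 ≈ -1.0000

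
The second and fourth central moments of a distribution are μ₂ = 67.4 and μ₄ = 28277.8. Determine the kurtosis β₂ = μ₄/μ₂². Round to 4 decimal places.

6.2248

μ₂² = 67.4² = 4542.76000
μ₄/μ₂² = 28277.8 / 4542.76000 = 6.22481
β₂ ≈ 6.2248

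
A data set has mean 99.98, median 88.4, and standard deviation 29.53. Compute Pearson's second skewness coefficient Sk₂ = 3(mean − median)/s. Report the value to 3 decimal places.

1.176

Sk₂ = 3(99.98 − 88.4) / 29.53 = 3 × 11.5800 / 29.53
    = 34.7400 / 29.53 ≈ 1.176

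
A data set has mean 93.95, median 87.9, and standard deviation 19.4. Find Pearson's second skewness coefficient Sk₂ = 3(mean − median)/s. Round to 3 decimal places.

Sk₂ = 3(93.95 − 87.9) / 19.4 = 3 × 6.0500 / 19.4
    = 18.1500 / 19.4 ≈ 0.936

0.936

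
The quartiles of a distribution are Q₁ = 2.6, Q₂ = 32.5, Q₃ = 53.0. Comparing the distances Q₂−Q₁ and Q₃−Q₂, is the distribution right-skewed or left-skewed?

left-skewed

Q₂ − Q₁ = 29.9;  Q₃ − Q₂ = 20.5
Q₂ − Q₁ > Q₃ − Q₂ ⇒ the lower half is more spread out ⇒ left-skewed.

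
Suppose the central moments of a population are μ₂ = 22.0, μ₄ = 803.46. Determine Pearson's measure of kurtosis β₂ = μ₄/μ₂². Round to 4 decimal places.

μ₂² = 22.0² = 484.00000
μ₄/μ₂² = 803.46 / 484.00000 = 1.66004
β₂ ≈ 1.6600

1.6600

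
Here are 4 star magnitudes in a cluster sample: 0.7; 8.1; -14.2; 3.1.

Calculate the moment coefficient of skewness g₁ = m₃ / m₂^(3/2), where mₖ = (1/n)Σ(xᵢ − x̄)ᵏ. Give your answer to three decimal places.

-0.796

x̄ = (0.7 + 8.1 - 14.2 + 3.1) / 4 = -0.5750
deviations (xᵢ − x̄): 1.2750, 8.6750, -13.6250, 3.6750
Σ(xᵢ − x̄)² = 276.0275 ⇒ m₂ = 276.0275/4 = 69.00687
Σ(xᵢ − x̄)³ = -1824.8051 ⇒ m₃ = -1824.8051/4 = -456.20128
m₂^(3/2) = 69.00687^(1.5) = 573.24271
g₁ = m₃ / m₂^(3/2) = -456.20128 / 573.24271 ≈ -0.796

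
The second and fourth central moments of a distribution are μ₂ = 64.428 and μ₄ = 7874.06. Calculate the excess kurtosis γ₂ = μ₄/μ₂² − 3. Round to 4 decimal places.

μ₂² = 64.428² = 4150.96718
μ₄/μ₂² = 7874.06 / 4150.96718 = 1.89692
γ₂ = 1.89692 − 3 ≈ -1.1031

-1.1031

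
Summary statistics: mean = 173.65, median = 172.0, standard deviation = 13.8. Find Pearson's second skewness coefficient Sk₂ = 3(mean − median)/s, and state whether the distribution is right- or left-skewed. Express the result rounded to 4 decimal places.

0.3587, right-skewed

Sk₂ = 3(173.65 − 172.0) / 13.8 = 3 × 1.6500 / 13.8
    = 4.9500 / 13.8 ≈ 0.3587
Sk₂ > 0 ⇒ mean > median ⇒ right-skewed (positive skew).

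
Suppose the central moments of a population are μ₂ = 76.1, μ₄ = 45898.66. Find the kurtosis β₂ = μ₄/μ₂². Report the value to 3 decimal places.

7.926

μ₂² = 76.1² = 5791.21000
μ₄/μ₂² = 45898.66 / 5791.21000 = 7.92557
β₂ ≈ 7.926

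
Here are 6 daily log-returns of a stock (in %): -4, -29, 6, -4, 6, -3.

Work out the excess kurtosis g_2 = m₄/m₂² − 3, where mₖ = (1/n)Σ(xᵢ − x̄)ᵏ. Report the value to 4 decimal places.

0.3324

x̄ = -4.6667
Σ(xᵢ − x̄)² = 823.3333 ⇒ m₂ = 137.22222
Σ(xᵢ − x̄)⁴ = 376494.4444 ⇒ m₄ = 62749.07407
m₂² = 18829.93827
g_2 = m₄/m₂² − 3 = 3.33241 − 3 ≈ 0.3324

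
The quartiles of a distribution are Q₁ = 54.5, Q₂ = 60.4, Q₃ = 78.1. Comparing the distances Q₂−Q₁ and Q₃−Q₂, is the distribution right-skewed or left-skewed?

right-skewed

Q₂ − Q₁ = 5.9;  Q₃ − Q₂ = 17.7
Q₃ − Q₂ > Q₂ − Q₁ ⇒ the upper half is more spread out ⇒ right-skewed.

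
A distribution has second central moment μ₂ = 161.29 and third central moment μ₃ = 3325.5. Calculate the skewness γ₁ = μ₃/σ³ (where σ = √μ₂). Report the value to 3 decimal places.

1.623

σ = √μ₂ = √161.29 = 12.70000
σ³ = μ₂^(3/2) = 2048.38300
γ₁ = μ₃/σ³ = 3325.5 / 2048.38300 ≈ 1.623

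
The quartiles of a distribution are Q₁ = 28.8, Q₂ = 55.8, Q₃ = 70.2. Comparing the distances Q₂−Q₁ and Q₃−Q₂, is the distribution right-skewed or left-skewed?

left-skewed

Q₂ − Q₁ = 27.0;  Q₃ − Q₂ = 14.4
Q₂ − Q₁ > Q₃ − Q₂ ⇒ the lower half is more spread out ⇒ left-skewed.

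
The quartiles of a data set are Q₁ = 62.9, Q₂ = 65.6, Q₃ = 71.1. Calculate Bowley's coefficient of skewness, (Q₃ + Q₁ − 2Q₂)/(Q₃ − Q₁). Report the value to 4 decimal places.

0.3415

numerator: Q₃ + Q₁ − 2Q₂ = 71.1 + 62.9 − 2×65.6 = 2.8000
denominator: Q₃ − Q₁ = 71.1 − 62.9 = 8.2000
Bowley skewness = 2.8000 / 8.2000 ≈ 0.3415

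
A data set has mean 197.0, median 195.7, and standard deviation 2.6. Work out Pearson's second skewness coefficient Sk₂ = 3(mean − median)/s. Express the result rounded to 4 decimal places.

1.5000

Sk₂ = 3(197.0 − 195.7) / 2.6 = 3 × 1.3000 / 2.6
    = 3.9000 / 2.6 ≈ 1.5000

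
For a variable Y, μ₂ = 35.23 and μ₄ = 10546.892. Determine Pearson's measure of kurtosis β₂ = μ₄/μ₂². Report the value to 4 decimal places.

μ₂² = 35.23² = 1241.15290
μ₄/μ₂² = 10546.892 / 1241.15290 = 8.49766
β₂ ≈ 8.4977

8.4977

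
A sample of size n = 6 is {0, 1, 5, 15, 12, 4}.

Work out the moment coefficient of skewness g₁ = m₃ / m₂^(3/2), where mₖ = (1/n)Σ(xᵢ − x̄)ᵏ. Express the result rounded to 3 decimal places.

x̄ = (0 + 1 + 5 + 15 + 12 + 4) / 6 = 6.1667
deviations (xᵢ − x̄): -6.1667, -5.1667, -1.1667, 8.8333, 5.8333, -2.1667
Σ(xᵢ − x̄)² = 182.8333 ⇒ m₂ = 182.8333/6 = 30.47222
Σ(xᵢ − x̄)³ = 503.5556 ⇒ m₃ = 503.5556/6 = 83.92593
m₂^(3/2) = 30.47222^(1.5) = 168.21170
g₁ = m₃ / m₂^(3/2) = 83.92593 / 168.21170 ≈ 0.499

0.499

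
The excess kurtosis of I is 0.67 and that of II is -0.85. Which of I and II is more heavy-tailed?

I

Higher excess kurtosis ⇒ heavier tails relative to the normal distribution.
0.67 vs -0.85: the larger is 0.67, so I has heavier tails. (I is leptokurtic — heavier-than-normal tails; the other is platykurtic.)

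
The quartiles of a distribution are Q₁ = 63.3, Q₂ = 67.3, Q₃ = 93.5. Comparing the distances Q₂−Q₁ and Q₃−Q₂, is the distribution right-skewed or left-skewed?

Q₂ − Q₁ = 4.0;  Q₃ − Q₂ = 26.2
Q₃ − Q₂ > Q₂ − Q₁ ⇒ the upper half is more spread out ⇒ right-skewed.

right-skewed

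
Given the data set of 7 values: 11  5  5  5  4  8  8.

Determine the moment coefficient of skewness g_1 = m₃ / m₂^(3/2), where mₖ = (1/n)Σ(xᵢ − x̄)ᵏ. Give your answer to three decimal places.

x̄ = (11 + 5 + 5 + 5 + 4 + 8 + 8) / 7 = 6.5714
deviations (xᵢ − x̄): 4.4286, -1.5714, -1.5714, -1.5714, -2.5714, 1.4286, 1.4286
Σ(xᵢ − x̄)² = 37.7143 ⇒ m₂ = 37.7143/7 = 5.38776
Σ(xᵢ − x̄)³ = 64.0408 ⇒ m₃ = 64.0408/7 = 9.14869
m₂^(3/2) = 5.38776^(1.5) = 12.50581
g_1 = m₃ / m₂^(3/2) = 9.14869 / 12.50581 ≈ 0.732

0.732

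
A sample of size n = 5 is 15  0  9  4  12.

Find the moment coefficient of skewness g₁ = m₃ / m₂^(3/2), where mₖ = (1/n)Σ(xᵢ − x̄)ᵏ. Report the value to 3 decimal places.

-0.213

x̄ = (15 + 0 + 9 + 4 + 12) / 5 = 8.0000
deviations (xᵢ − x̄): 7.0000, -8.0000, 1.0000, -4.0000, 4.0000
Σ(xᵢ − x̄)² = 146.0000 ⇒ m₂ = 146.0000/5 = 29.20000
Σ(xᵢ − x̄)³ = -168.0000 ⇒ m₃ = -168.0000/5 = -33.60000
m₂^(3/2) = 29.20000^(1.5) = 157.78811
g₁ = m₃ / m₂^(3/2) = -33.60000 / 157.78811 ≈ -0.213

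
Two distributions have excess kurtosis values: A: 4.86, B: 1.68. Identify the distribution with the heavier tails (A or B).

Higher excess kurtosis ⇒ heavier tails relative to the normal distribution.
4.86 vs 1.68: the larger is 4.86, so A has heavier tails.

A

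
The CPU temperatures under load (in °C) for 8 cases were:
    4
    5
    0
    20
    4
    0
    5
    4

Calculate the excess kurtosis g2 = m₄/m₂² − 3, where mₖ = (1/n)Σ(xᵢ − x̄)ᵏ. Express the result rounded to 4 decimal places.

x̄ = 5.2500
Σ(xᵢ − x̄)² = 277.5000 ⇒ m₂ = 34.68750
Σ(xᵢ − x̄)⁴ = 48860.1563 ⇒ m₄ = 6107.51953
m₂² = 1203.22266
g2 = m₄/m₂² − 3 = 5.07597 − 3 ≈ 2.0760

2.0760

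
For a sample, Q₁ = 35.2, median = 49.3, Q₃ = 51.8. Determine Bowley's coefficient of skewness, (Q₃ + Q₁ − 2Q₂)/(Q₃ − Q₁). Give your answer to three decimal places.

-0.699

numerator: Q₃ + Q₁ − 2Q₂ = 51.8 + 35.2 − 2×49.3 = -11.6000
denominator: Q₃ − Q₁ = 51.8 − 35.2 = 16.6000
Bowley skewness = -11.6000 / 16.6000 ≈ -0.699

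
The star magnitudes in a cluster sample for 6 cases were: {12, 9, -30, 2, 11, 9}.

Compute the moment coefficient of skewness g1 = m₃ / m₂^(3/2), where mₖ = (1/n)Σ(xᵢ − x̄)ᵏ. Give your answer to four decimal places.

x̄ = (12 + 9 - 30 + 2 + 11 + 9) / 6 = 2.1667
deviations (xᵢ − x̄): 9.8333, 6.8333, -32.1667, -0.1667, 8.8333, 6.8333
Σ(xᵢ − x̄)² = 1302.8333 ⇒ m₂ = 1302.8333/6 = 217.13889
Σ(xᵢ − x̄)³ = -31004.4444 ⇒ m₃ = -31004.4444/6 = -5167.40741
m₂^(3/2) = 217.13889^(1.5) = 3199.67904
g1 = m₃ / m₂^(3/2) = -5167.40741 / 3199.67904 ≈ -1.6150

-1.6150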